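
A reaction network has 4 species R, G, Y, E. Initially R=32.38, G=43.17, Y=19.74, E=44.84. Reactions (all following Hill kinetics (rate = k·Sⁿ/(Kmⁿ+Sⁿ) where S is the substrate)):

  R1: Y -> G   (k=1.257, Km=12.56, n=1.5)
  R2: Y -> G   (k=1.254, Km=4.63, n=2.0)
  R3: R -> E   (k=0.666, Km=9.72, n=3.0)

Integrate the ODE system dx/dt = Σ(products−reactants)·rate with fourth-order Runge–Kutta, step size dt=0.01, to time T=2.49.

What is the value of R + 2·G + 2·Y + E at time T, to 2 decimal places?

Check how each reaction changes W = R + 2·G + 2·Y + E (weight of products minus weight of reactants):
R1: Y -> G: (2·1) − (2·1) = 2 − 2 = 0
R2: Y -> G: (2·1) − (2·1) = 2 − 2 = 0
R3: R -> E: (1·1) − (1·1) = 1 − 1 = 0
Every reaction leaves W unchanged, so W is conserved and no simulation is needed: W(T) = W(0) = 32.38 + 2·43.17 + 2·19.74 + 44.84 = 203.04

Value at T = 203.04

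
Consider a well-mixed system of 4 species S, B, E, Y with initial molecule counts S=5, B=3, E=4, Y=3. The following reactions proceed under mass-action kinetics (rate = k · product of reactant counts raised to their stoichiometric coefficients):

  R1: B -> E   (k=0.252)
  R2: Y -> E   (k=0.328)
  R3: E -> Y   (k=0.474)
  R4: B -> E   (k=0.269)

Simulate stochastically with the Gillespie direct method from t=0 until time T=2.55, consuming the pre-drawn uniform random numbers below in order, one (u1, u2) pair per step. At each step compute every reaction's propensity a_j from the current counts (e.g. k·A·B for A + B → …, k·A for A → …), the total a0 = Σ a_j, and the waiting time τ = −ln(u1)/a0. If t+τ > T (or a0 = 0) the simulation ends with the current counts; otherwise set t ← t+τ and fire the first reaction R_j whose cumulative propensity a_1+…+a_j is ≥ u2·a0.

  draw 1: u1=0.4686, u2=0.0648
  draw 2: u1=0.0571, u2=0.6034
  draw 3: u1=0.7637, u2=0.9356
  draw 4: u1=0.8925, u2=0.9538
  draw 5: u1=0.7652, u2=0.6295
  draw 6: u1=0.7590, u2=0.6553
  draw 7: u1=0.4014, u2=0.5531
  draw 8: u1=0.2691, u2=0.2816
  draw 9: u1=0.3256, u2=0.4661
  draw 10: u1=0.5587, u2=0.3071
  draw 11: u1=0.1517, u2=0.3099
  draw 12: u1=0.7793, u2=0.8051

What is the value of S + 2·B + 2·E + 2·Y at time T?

Value at T = 25

Check how each reaction changes W = S + 2·B + 2·E + 2·Y (weight of products minus weight of reactants):
R1: B -> E: (2·1) − (2·1) = 2 − 2 = 0
R2: Y -> E: (2·1) − (2·1) = 2 − 2 = 0
R3: E -> Y: (2·1) − (2·1) = 2 − 2 = 0
R4: B -> E: (2·1) − (2·1) = 2 − 2 = 0
Every reaction leaves W unchanged, so W is conserved and no simulation is needed: W(T) = W(0) = 5 + 2·3 + 2·4 + 2·3 = 25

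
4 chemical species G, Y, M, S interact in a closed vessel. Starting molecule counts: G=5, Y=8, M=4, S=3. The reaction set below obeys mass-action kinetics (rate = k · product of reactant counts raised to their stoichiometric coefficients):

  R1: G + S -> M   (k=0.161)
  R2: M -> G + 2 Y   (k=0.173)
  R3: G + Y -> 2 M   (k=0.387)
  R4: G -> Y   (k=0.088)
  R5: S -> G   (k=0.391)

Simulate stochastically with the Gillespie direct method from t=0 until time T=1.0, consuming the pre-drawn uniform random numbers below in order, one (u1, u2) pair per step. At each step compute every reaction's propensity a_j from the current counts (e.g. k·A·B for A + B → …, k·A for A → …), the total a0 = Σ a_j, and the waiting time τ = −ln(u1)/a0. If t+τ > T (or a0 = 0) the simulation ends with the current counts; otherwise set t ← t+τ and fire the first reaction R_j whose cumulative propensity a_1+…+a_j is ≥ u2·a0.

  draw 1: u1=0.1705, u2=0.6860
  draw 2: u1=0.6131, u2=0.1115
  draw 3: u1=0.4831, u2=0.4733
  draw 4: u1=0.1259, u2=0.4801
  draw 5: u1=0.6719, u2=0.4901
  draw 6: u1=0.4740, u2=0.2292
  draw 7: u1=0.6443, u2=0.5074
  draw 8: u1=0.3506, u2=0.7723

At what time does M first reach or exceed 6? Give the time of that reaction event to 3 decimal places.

t=0.000: G=5 Y=8 M=4 S=3
Draw 1: a1=2.415, a2=0.692, a3=15.480, a4=0.440, a5=1.173, a0=20.200; τ=−ln(0.1705)/20.200=0.088 → t=0.088; u2·a0=0.6860·20.200=13.857; a1+a2=3.107 < 13.857 ≤ a1+…+a3=18.587 → R3 fires; G=4 Y=7 M=6 S=3
Draw 2: a1=1.932, a2=1.038, a3=10.836, a4=0.352, a5=1.173, a0=15.331; τ=−ln(0.6131)/15.331=0.032 → t=0.119; u2·a0=0.1115·15.331=1.709 ≤ a1=1.932 → R1 fires; G=3 Y=7 M=7 S=2
Draw 3: a1=0.966, a2=1.211, a3=8.127, a4=0.264, a5=0.782, a0=11.350; τ=−ln(0.4831)/11.350=0.064 → t=0.184; u2·a0=0.4733·11.350=5.372; a1+a2=2.177 < 5.372 ≤ a1+…+a3=10.304 → R3 fires; G=2 Y=6 M=9 S=2
Draw 4: a1=0.644, a2=1.557, a3=4.644, a4=0.176, a5=0.782, a0=7.803; τ=−ln(0.1259)/7.803=0.266 → t=0.449; u2·a0=0.4801·7.803=3.746; a1+a2=2.201 < 3.746 ≤ a1+…+a3=6.845 → R3 fires; G=1 Y=5 M=11 S=2
Draw 5: a1=0.322, a2=1.903, a3=1.935, a4=0.088, a5=0.782, a0=5.030; τ=−ln(0.6719)/5.030=0.079 → t=0.528; u2·a0=0.4901·5.030=2.465; a1+a2=2.225 < 2.465 ≤ a1+…+a3=4.160 → R3 fires; G=0 Y=4 M=13 S=2
Draw 6: a1=0.000, a2=2.249, a3=0.000, a4=0.000, a5=0.782, a0=3.031; τ=−ln(0.4740)/3.031=0.246 → t=0.775; u2·a0=0.2292·3.031=0.695; a1=0.000 < 0.695 ≤ a1+a2=2.249 → R2 fires; G=1 Y=6 M=12 S=2
Draw 7: a1=0.322, a2=2.076, a3=2.322, a4=0.088, a5=0.782, a0=5.590; τ=−ln(0.6443)/5.590=0.079 → t=0.853; u2·a0=0.5074·5.590=2.836; a1+a2=2.398 < 2.836 ≤ a1+…+a3=4.720 → R3 fires; G=0 Y=5 M=14 S=2
Draw 8: a1=0.000, a2=2.422, a3=0.000, a4=0.000, a5=0.782, a0=3.204; τ=−ln(0.3506)/3.204=0.327 → t=1.180 > T=1.0: stop.
M first becomes ≥ 6 when it reaches 6 at the event at t=0.088.

Threshold first reached at t = 0.088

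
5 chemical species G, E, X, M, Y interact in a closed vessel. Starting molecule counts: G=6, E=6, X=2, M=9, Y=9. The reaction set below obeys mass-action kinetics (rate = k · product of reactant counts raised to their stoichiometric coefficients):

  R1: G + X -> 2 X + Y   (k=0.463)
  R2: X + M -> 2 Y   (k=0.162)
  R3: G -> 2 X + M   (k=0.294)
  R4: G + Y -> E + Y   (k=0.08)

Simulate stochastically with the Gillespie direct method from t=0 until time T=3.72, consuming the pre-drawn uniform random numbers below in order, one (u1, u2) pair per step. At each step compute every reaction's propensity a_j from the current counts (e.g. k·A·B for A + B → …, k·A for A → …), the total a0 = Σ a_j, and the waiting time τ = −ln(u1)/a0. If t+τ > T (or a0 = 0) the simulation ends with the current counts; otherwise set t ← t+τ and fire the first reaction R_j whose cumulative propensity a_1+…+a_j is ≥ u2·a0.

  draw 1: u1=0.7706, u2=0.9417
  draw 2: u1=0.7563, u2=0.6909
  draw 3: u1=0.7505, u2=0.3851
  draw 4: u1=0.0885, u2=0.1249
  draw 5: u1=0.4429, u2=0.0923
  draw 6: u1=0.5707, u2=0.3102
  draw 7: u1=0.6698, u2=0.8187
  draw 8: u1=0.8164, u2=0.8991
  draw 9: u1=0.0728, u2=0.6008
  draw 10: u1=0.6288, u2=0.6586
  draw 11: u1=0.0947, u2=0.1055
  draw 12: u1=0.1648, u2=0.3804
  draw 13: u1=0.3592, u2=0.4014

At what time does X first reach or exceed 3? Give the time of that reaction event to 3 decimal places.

Threshold first reached at t = 0.040

t=0.000: G=6 E=6 X=2 M=9 Y=9
Draw 1: a1=5.556, a2=2.916, a3=1.764, a4=4.320, a0=14.556; τ=−ln(0.7706)/14.556=0.018 → t=0.018; u2·a0=0.9417·14.556=13.707; a1+…+a3=10.236 < 13.707 ≤ a1+…+a4=14.556 → R4 fires; G=5 E=7 X=2 M=9 Y=9
Draw 2: a1=4.630, a2=2.916, a3=1.470, a4=3.600, a0=12.616; τ=−ln(0.7563)/12.616=0.022 → t=0.040; u2·a0=0.6909·12.616=8.716; a1+a2=7.546 < 8.716 ≤ a1+…+a3=9.016 → R3 fires; G=4 E=7 X=4 M=10 Y=9
Draw 3: a1=7.408, a2=6.480, a3=1.176, a4=2.880, a0=17.944; τ=−ln(0.7505)/17.944=0.016 → t=0.056; u2·a0=0.3851·17.944=6.910 ≤ a1=7.408 → R1 fires; G=3 E=7 X=5 M=10 Y=10
Draw 4: a1=6.945, a2=8.100, a3=0.882, a4=2.400, a0=18.327; τ=−ln(0.0885)/18.327=0.132 → t=0.188; u2·a0=0.1249·18.327=2.289 ≤ a1=6.945 → R1 fires; G=2 E=7 X=6 M=10 Y=11
Draw 5: a1=5.556, a2=9.720, a3=0.588, a4=1.760, a0=17.624; τ=−ln(0.4429)/17.624=0.046 → t=0.235; u2·a0=0.0923·17.624=1.627 ≤ a1=5.556 → R1 fires; G=1 E=7 X=7 M=10 Y=12
Draw 6: a1=3.241, a2=11.340, a3=0.294, a4=0.960, a0=15.835; τ=−ln(0.5707)/15.835=0.035 → t=0.270; u2·a0=0.3102·15.835=4.912; a1=3.241 < 4.912 ≤ a1+a2=14.581 → R2 fires; G=1 E=7 X=6 M=9 Y=14
Draw 7: a1=2.778, a2=8.748, a3=0.294, a4=1.120, a0=12.940; τ=−ln(0.6698)/12.940=0.031 → t=0.301; u2·a0=0.8187·12.940=10.594; a1=2.778 < 10.594 ≤ a1+a2=11.526 → R2 fires; G=1 E=7 X=5 M=8 Y=16
Draw 8: a1=2.315, a2=6.480, a3=0.294, a4=1.280, a0=10.369; τ=−ln(0.8164)/10.369=0.020 → t=0.321; u2·a0=0.8991·10.369=9.323; a1+…+a3=9.089 < 9.323 ≤ a1+…+a4=10.369 → R4 fires; G=0 E=8 X=5 M=8 Y=16
Draw 9: a1=0.000, a2=6.480, a3=0.000, a4=0.000, a0=6.480; τ=−ln(0.0728)/6.480=0.404 → t=0.725; u2·a0=0.6008·6.480=3.893; a1=0.000 < 3.893 ≤ a1+a2=6.480 → R2 fires; G=0 E=8 X=4 M=7 Y=18
Draw 10: a1=0.000, a2=4.536, a3=0.000, a4=0.000, a0=4.536; τ=−ln(0.6288)/4.536=0.102 → t=0.827; u2·a0=0.6586·4.536=2.987; a1=0.000 < 2.987 ≤ a1+a2=4.536 → R2 fires; G=0 E=8 X=3 M=6 Y=20
Draw 11: a1=0.000, a2=2.916, a3=0.000, a4=0.000, a0=2.916; τ=−ln(0.0947)/2.916=0.808 → t=1.635; u2·a0=0.1055·2.916=0.308; a1=0.000 < 0.308 ≤ a1+a2=2.916 → R2 fires; G=0 E=8 X=2 M=5 Y=22
Draw 12: a1=0.000, a2=1.620, a3=0.000, a4=0.000, a0=1.620; τ=−ln(0.1648)/1.620=1.113 → t=2.748; u2·a0=0.3804·1.620=0.616; a1=0.000 < 0.616 ≤ a1+a2=1.620 → R2 fires; G=0 E=8 X=1 M=4 Y=24
Draw 13: a1=0.000, a2=0.648, a3=0.000, a4=0.000, a0=0.648; τ=−ln(0.3592)/0.648=1.580 → t=4.328 > T=3.72: stop.
X first becomes ≥ 3 when it reaches 4 at the event at t=0.040.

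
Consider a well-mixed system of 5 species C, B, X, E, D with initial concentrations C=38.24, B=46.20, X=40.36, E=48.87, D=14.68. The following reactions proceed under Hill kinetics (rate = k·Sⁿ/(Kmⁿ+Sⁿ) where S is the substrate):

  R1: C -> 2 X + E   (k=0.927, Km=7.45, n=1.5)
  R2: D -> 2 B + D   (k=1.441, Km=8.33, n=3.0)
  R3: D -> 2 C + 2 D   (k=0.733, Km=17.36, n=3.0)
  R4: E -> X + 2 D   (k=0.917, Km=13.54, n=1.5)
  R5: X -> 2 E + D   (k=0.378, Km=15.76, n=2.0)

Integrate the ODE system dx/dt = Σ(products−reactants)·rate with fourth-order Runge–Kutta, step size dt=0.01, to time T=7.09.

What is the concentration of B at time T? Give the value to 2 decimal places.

B at T = 65.45

RK4 with dt=0.01: 709 steps to T=7.09. Trajectory (selected grid times):
t=0.00: C=38.24 B=46.20 X=40.36 E=48.87 D=14.68
t=0.79: C=38.05 B=48.17 X=42.08 E=49.43 D=16.45
t=1.58: C=37.96 B=50.22 X=43.80 E=50.00 D=18.27
t=2.36: C=37.95 B=52.30 X=45.50 E=50.56 D=20.12
t=3.15: C=38.01 B=54.44 X=47.21 E=51.13 D=22.03
t=3.94: C=38.15 B=56.62 X=48.93 E=51.71 D=23.98
t=4.73: C=38.34 B=58.81 X=50.65 E=52.29 D=25.96
t=5.51: C=38.58 B=60.99 X=52.34 E=52.86 D=27.95
t=6.30: C=38.86 B=63.22 X=54.06 E=53.44 D=29.98
t=7.09: C=39.16 B=65.45 X=55.78 E=54.03 D=32.04
Read off B at T=7.09: 65.45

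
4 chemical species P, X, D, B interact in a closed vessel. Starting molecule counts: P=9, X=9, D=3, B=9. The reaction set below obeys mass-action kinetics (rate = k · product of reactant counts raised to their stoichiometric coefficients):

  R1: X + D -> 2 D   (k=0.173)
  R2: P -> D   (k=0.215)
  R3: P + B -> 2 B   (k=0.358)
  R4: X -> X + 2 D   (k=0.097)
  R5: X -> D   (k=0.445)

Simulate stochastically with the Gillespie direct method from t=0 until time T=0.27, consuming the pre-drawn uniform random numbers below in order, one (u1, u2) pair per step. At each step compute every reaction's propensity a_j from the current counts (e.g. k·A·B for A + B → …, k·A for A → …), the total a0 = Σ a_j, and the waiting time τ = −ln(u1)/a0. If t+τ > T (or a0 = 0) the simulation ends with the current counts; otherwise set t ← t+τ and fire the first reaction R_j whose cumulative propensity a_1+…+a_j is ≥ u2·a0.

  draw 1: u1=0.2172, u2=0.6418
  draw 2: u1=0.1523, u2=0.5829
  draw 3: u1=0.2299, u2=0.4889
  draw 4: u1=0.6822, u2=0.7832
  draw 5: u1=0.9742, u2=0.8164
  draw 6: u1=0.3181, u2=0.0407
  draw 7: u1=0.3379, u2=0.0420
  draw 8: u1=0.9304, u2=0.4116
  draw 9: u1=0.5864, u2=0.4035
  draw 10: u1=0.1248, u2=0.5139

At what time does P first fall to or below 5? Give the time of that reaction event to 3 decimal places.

t=0.000: P=9 X=9 D=3 B=9
Draw 1: a1=4.671, a2=1.935, a3=28.998, a4=0.873, a5=4.005, a0=40.482; τ=−ln(0.2172)/40.482=0.038 → t=0.038; u2·a0=0.6418·40.482=25.981; a1+a2=6.606 < 25.981 ≤ a1+…+a3=35.604 → R3 fires; P=8 X=9 D=3 B=10
Draw 2: a1=4.671, a2=1.720, a3=28.640, a4=0.873, a5=4.005, a0=39.909; τ=−ln(0.1523)/39.909=0.047 → t=0.085; u2·a0=0.5829·39.909=23.263; a1+a2=6.391 < 23.263 ≤ a1+…+a3=35.031 → R3 fires; P=7 X=9 D=3 B=11
Draw 3: a1=4.671, a2=1.505, a3=27.566, a4=0.873, a5=4.005, a0=38.620; τ=−ln(0.2299)/38.620=0.038 → t=0.123; u2·a0=0.4889·38.620=18.881; a1+a2=6.176 < 18.881 ≤ a1+…+a3=33.742 → R3 fires; P=6 X=9 D=3 B=12
Draw 4: a1=4.671, a2=1.290, a3=25.776, a4=0.873, a5=4.005, a0=36.615; τ=−ln(0.6822)/36.615=0.010 → t=0.133; u2·a0=0.7832·36.615=28.677; a1+a2=5.961 < 28.677 ≤ a1+…+a3=31.737 → R3 fires; P=5 X=9 D=3 B=13
Draw 5: a1=4.671, a2=1.075, a3=23.270, a4=0.873, a5=4.005, a0=33.894; τ=−ln(0.9742)/33.894=0.001 → t=0.134; u2·a0=0.8164·33.894=27.671; a1+a2=5.746 < 27.671 ≤ a1+…+a3=29.016 → R3 fires; P=4 X=9 D=3 B=14
Draw 6: a1=4.671, a2=0.860, a3=20.048, a4=0.873, a5=4.005, a0=30.457; τ=−ln(0.3181)/30.457=0.038 → t=0.172; u2·a0=0.0407·30.457=1.240 ≤ a1=4.671 → R1 fires; P=4 X=8 D=4 B=14
Draw 7: a1=5.536, a2=0.860, a3=20.048, a4=0.776, a5=3.560, a0=30.780; τ=−ln(0.3379)/30.780=0.035 → t=0.207; u2·a0=0.0420·30.780=1.293 ≤ a1=5.536 → R1 fires; P=4 X=7 D=5 B=14
Draw 8: a1=6.055, a2=0.860, a3=20.048, a4=0.679, a5=3.115, a0=30.757; τ=−ln(0.9304)/30.757=0.002 → t=0.209; u2·a0=0.4116·30.757=12.660; a1+a2=6.915 < 12.660 ≤ a1+…+a3=26.963 → R3 fires; P=3 X=7 D=5 B=15
Draw 9: a1=6.055, a2=0.645, a3=16.110, a4=0.679, a5=3.115, a0=26.604; τ=−ln(0.5864)/26.604=0.020 → t=0.229; u2·a0=0.4035·26.604=10.735; a1+a2=6.700 < 10.735 ≤ a1+…+a3=22.810 → R3 fires; P=2 X=7 D=5 B=16
Draw 10: a1=6.055, a2=0.430, a3=11.456, a4=0.679, a5=3.115, a0=21.735; τ=−ln(0.1248)/21.735=0.096 → t=0.325 > T=0.27: stop.
P first becomes ≤ 5 when it reaches 5 at the event at t=0.133.

Threshold first reached at t = 0.133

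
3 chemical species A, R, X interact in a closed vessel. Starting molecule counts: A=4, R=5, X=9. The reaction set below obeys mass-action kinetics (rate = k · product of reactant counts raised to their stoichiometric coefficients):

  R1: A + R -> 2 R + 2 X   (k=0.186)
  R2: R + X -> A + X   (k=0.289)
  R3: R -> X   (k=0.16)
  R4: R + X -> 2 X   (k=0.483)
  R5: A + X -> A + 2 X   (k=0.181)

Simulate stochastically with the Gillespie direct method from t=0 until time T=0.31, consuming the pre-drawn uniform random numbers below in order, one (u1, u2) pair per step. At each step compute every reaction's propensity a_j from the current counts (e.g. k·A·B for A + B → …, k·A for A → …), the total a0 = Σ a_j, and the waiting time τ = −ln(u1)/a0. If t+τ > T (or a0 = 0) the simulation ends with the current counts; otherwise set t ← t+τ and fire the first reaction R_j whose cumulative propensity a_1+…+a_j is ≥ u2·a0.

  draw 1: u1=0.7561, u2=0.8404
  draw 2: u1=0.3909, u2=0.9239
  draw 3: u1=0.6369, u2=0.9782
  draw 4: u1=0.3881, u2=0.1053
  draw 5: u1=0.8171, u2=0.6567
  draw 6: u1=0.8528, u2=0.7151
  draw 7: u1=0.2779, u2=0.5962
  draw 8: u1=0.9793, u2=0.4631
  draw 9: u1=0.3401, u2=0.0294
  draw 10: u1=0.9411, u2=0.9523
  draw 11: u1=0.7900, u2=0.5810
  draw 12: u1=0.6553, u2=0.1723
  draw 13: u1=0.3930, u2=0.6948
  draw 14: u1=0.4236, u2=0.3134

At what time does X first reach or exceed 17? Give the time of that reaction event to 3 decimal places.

Threshold first reached at t = 0.178

t=0.000: A=4 R=5 X=9
Draw 1: a1=3.720, a2=13.005, a3=0.800, a4=21.735, a5=6.516, a0=45.776; τ=−ln(0.7561)/45.776=0.006 → t=0.006; u2·a0=0.8404·45.776=38.470; a1+…+a3=17.525 < 38.470 ≤ a1+…+a4=39.260 → R4 fires; A=4 R=4 X=10
Draw 2: a1=2.976, a2=11.560, a3=0.640, a4=19.320, a5=7.240, a0=41.736; τ=−ln(0.3909)/41.736=0.023 → t=0.029; u2·a0=0.9239·41.736=38.560; a1+…+a4=34.496 < 38.560 ≤ a1+…+a5=41.736 → R5 fires; A=4 R=4 X=11
Draw 3: a1=2.976, a2=12.716, a3=0.640, a4=21.252, a5=7.964, a0=45.548; τ=−ln(0.6369)/45.548=0.010 → t=0.039; u2·a0=0.9782·45.548=44.555; a1+…+a4=37.584 < 44.555 ≤ a1+…+a5=45.548 → R5 fires; A=4 R=4 X=12
Draw 4: a1=2.976, a2=13.872, a3=0.640, a4=23.184, a5=8.688, a0=49.360; τ=−ln(0.3881)/49.360=0.019 → t=0.058; u2·a0=0.1053·49.360=5.198; a1=2.976 < 5.198 ≤ a1+a2=16.848 → R2 fires; A=5 R=3 X=12
Draw 5: a1=2.790, a2=10.404, a3=0.480, a4=17.388, a5=10.860, a0=41.922; τ=−ln(0.8171)/41.922=0.005 → t=0.063; u2·a0=0.6567·41.922=27.530; a1+…+a3=13.674 < 27.530 ≤ a1+…+a4=31.062 → R4 fires; A=5 R=2 X=13
Draw 6: a1=1.860, a2=7.514, a3=0.320, a4=12.558, a5=11.765, a0=34.017; τ=−ln(0.8528)/34.017=0.005 → t=0.067; u2·a0=0.7151·34.017=24.326; a1+…+a4=22.252 < 24.326 ≤ a1+…+a5=34.017 → R5 fires; A=5 R=2 X=14
Draw 7: a1=1.860, a2=8.092, a3=0.320, a4=13.524, a5=12.670, a0=36.466; τ=−ln(0.2779)/36.466=0.035 → t=0.102; u2·a0=0.5962·36.466=21.741; a1+…+a3=10.272 < 21.741 ≤ a1+…+a4=23.796 → R4 fires; A=5 R=1 X=15
Draw 8: a1=0.930, a2=4.335, a3=0.160, a4=7.245, a5=13.575, a0=26.245; τ=−ln(0.9793)/26.245=0.001 → t=0.103; u2·a0=0.4631·26.245=12.154; a1+…+a3=5.425 < 12.154 ≤ a1+…+a4=12.670 → R4 fires; A=5 R=0 X=16
Draw 9: a1=0.000, a2=0.000, a3=0.000, a4=0.000, a5=14.480, a0=14.480; τ=−ln(0.3401)/14.480=0.074 → t=0.178; u2·a0=0.0294·14.480=0.426; a1+…+a4=0.000 < 0.426 ≤ a1+…+a5=14.480 → R5 fires; A=5 R=0 X=17
Draw 10: a1=0.000, a2=0.000, a3=0.000, a4=0.000, a5=15.385, a0=15.385; τ=−ln(0.9411)/15.385=0.004 → t=0.182; u2·a0=0.9523·15.385=14.651; a1+…+a4=0.000 < 14.651 ≤ a1+…+a5=15.385 → R5 fires; A=5 R=0 X=18
Draw 11: a1=0.000, a2=0.000, a3=0.000, a4=0.000, a5=16.290, a0=16.290; τ=−ln(0.7900)/16.290=0.014 → t=0.196; u2·a0=0.5810·16.290=9.464; a1+…+a4=0.000 < 9.464 ≤ a1+…+a5=16.290 → R5 fires; A=5 R=0 X=19
Draw 12: a1=0.000, a2=0.000, a3=0.000, a4=0.000, a5=17.195, a0=17.195; τ=−ln(0.6553)/17.195=0.025 → t=0.221; u2·a0=0.1723·17.195=2.963; a1+…+a4=0.000 < 2.963 ≤ a1+…+a5=17.195 → R5 fires; A=5 R=0 X=20
Draw 13: a1=0.000, a2=0.000, a3=0.000, a4=0.000, a5=18.100, a0=18.100; τ=−ln(0.3930)/18.100=0.052 → t=0.272; u2·a0=0.6948·18.100=12.576; a1+…+a4=0.000 < 12.576 ≤ a1+…+a5=18.100 → R5 fires; A=5 R=0 X=21
Draw 14: a1=0.000, a2=0.000, a3=0.000, a4=0.000, a5=19.005, a0=19.005; τ=−ln(0.4236)/19.005=0.045 → t=0.317 > T=0.31: stop.
X first becomes ≥ 17 when it reaches 17 at the event at t=0.178.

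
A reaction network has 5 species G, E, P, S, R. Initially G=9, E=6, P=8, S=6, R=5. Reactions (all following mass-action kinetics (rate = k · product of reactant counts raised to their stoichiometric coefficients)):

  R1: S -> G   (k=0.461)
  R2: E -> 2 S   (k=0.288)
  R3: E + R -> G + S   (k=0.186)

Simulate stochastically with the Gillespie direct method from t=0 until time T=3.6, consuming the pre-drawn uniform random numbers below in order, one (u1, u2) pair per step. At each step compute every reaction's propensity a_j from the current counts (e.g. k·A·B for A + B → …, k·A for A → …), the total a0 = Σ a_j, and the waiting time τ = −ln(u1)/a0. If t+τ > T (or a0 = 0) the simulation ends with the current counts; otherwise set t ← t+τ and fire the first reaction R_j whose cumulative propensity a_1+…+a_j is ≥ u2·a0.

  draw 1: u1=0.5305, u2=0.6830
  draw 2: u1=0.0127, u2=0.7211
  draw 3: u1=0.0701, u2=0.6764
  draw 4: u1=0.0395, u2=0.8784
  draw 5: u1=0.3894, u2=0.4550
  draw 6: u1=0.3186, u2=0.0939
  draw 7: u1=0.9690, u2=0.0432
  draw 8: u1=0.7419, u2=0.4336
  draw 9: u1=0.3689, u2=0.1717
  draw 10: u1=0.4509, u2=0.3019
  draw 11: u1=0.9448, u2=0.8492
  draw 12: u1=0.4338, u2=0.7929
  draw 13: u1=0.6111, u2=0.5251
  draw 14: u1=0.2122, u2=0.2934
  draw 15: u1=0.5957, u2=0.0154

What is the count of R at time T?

t=0.000: G=9 E=6 P=8 S=6 R=5
Draw 1: a1=2.766, a2=1.728, a3=5.580, a0=10.074; τ=−ln(0.5305)/10.074=0.063 → t=0.063; u2·a0=0.6830·10.074=6.881; a1+a2=4.494 < 6.881 ≤ a1+…+a3=10.074 → R3 fires; G=10 E=5 P=8 S=7 R=4
Draw 2: a1=3.227, a2=1.440, a3=3.720, a0=8.387; τ=−ln(0.0127)/8.387=0.521 → t=0.584; u2·a0=0.7211·8.387=6.048; a1+a2=4.667 < 6.048 ≤ a1+…+a3=8.387 → R3 fires; G=11 E=4 P=8 S=8 R=3
Draw 3: a1=3.688, a2=1.152, a3=2.232, a0=7.072; τ=−ln(0.0701)/7.072=0.376 → t=0.959; u2·a0=0.6764·7.072=4.784; a1=3.688 < 4.784 ≤ a1+a2=4.840 → R2 fires; G=11 E=3 P=8 S=10 R=3
Draw 4: a1=4.610, a2=0.864, a3=1.674, a0=7.148; τ=−ln(0.0395)/7.148=0.452 → t=1.411; u2·a0=0.8784·7.148=6.279; a1+a2=5.474 < 6.279 ≤ a1+…+a3=7.148 → R3 fires; G=12 E=2 P=8 S=11 R=2
Draw 5: a1=5.071, a2=0.576, a3=0.744, a0=6.391; τ=−ln(0.3894)/6.391=0.148 → t=1.559; u2·a0=0.4550·6.391=2.908 ≤ a1=5.071 → R1 fires; G=13 E=2 P=8 S=10 R=2
Draw 6: a1=4.610, a2=0.576, a3=0.744, a0=5.930; τ=−ln(0.3186)/5.930=0.193 → t=1.752; u2·a0=0.0939·5.930=0.557 ≤ a1=4.610 → R1 fires; G=14 E=2 P=8 S=9 R=2
Draw 7: a1=4.149, a2=0.576, a3=0.744, a0=5.469; τ=−ln(0.9690)/5.469=0.006 → t=1.758; u2·a0=0.0432·5.469=0.236 ≤ a1=4.149 → R1 fires; G=15 E=2 P=8 S=8 R=2
Draw 8: a1=3.688, a2=0.576, a3=0.744, a0=5.008; τ=−ln(0.7419)/5.008=0.060 → t=1.817; u2·a0=0.4336·5.008=2.171 ≤ a1=3.688 → R1 fires; G=16 E=2 P=8 S=7 R=2
Draw 9: a1=3.227, a2=0.576, a3=0.744, a0=4.547; τ=−ln(0.3689)/4.547=0.219 → t=2.037; u2·a0=0.1717·4.547=0.781 ≤ a1=3.227 → R1 fires; G=17 E=2 P=8 S=6 R=2
Draw 10: a1=2.766, a2=0.576, a3=0.744, a0=4.086; τ=−ln(0.4509)/4.086=0.195 → t=2.232; u2·a0=0.3019·4.086=1.234 ≤ a1=2.766 → R1 fires; G=18 E=2 P=8 S=5 R=2
Draw 11: a1=2.305, a2=0.576, a3=0.744, a0=3.625; τ=−ln(0.9448)/3.625=0.016 → t=2.247; u2·a0=0.8492·3.625=3.078; a1+a2=2.881 < 3.078 ≤ a1+…+a3=3.625 → R3 fires; G=19 E=1 P=8 S=6 R=1
Draw 12: a1=2.766, a2=0.288, a3=0.186, a0=3.240; τ=−ln(0.4338)/3.240=0.258 → t=2.505; u2·a0=0.7929·3.240=2.569 ≤ a1=2.766 → R1 fires; G=20 E=1 P=8 S=5 R=1
Draw 13: a1=2.305, a2=0.288, a3=0.186, a0=2.779; τ=−ln(0.6111)/2.779=0.177 → t=2.682; u2·a0=0.5251·2.779=1.459 ≤ a1=2.305 → R1 fires; G=21 E=1 P=8 S=4 R=1
Draw 14: a1=1.844, a2=0.288, a3=0.186, a0=2.318; τ=−ln(0.2122)/2.318=0.669 → t=3.351; u2·a0=0.2934·2.318=0.680 ≤ a1=1.844 → R1 fires; G=22 E=1 P=8 S=3 R=1
Draw 15: a1=1.383, a2=0.288, a3=0.186, a0=1.857; τ=−ln(0.5957)/1.857=0.279 → t=3.630 > T=3.6: stop.
Read off R at T=3.6: 1

R at T = 1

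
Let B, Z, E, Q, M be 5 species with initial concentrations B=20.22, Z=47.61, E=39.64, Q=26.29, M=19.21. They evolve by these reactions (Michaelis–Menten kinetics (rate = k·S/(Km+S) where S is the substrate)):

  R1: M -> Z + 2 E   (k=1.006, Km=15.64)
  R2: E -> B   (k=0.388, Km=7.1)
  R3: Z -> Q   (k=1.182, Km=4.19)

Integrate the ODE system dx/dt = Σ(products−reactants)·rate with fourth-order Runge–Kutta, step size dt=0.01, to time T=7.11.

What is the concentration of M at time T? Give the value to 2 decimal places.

RK4 with dt=0.01: 711 steps to T=7.11. Trajectory (selected grid times):
t=0.00: B=20.22 Z=47.61 E=39.64 Q=26.29 M=19.21
t=0.79: B=20.48 Z=47.19 E=40.25 Q=27.15 M=18.77
t=1.58: B=20.74 Z=46.76 E=40.85 Q=28.01 M=18.34
t=2.37: B=21.00 Z=46.33 E=41.44 Q=28.86 M=17.92
t=3.16: B=21.26 Z=45.90 E=42.03 Q=29.72 M=17.49
t=3.95: B=21.53 Z=45.46 E=42.60 Q=30.57 M=17.08
t=4.74: B=21.79 Z=45.02 E=43.16 Q=31.43 M=16.66
t=5.53: B=22.05 Z=44.57 E=43.71 Q=32.28 M=16.26
t=6.32: B=22.32 Z=44.12 E=44.25 Q=33.13 M=15.85
t=7.11: B=22.58 Z=43.67 E=44.78 Q=33.99 M=15.46
Read off M at T=7.11: 15.46

M at T = 15.46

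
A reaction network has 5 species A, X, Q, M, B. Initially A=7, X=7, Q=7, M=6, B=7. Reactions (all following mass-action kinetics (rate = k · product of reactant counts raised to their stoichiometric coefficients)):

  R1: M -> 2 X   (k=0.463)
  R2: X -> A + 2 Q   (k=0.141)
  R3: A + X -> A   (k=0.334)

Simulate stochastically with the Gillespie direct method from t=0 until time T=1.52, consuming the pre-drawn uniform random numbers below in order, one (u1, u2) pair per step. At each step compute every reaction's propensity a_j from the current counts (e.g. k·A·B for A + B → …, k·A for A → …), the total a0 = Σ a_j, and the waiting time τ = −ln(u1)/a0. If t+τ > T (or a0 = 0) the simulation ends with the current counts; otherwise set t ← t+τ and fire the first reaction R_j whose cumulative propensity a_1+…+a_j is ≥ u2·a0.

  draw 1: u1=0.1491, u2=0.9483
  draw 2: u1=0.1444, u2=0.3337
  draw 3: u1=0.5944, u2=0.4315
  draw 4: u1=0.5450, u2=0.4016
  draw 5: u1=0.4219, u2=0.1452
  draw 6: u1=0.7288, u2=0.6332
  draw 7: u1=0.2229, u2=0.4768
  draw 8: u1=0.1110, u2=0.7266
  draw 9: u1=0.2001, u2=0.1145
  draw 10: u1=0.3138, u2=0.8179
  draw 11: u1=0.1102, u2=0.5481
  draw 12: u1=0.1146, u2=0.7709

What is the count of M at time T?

M at T = 4

t=0.000: A=7 X=7 Q=7 M=6 B=7
Draw 1: a1=2.778, a2=0.987, a3=16.366, a0=20.131; τ=−ln(0.1491)/20.131=0.095 → t=0.095; u2·a0=0.9483·20.131=19.090; a1+a2=3.765 < 19.090 ≤ a1+…+a3=20.131 → R3 fires; A=7 X=6 Q=7 M=6 B=7
Draw 2: a1=2.778, a2=0.846, a3=14.028, a0=17.652; τ=−ln(0.1444)/17.652=0.110 → t=0.204; u2·a0=0.3337·17.652=5.890; a1+a2=3.624 < 5.890 ≤ a1+…+a3=17.652 → R3 fires; A=7 X=5 Q=7 M=6 B=7
Draw 3: a1=2.778, a2=0.705, a3=11.690, a0=15.173; τ=−ln(0.5944)/15.173=0.034 → t=0.238; u2·a0=0.4315·15.173=6.547; a1+a2=3.483 < 6.547 ≤ a1+…+a3=15.173 → R3 fires; A=7 X=4 Q=7 M=6 B=7
Draw 4: a1=2.778, a2=0.564, a3=9.352, a0=12.694; τ=−ln(0.5450)/12.694=0.048 → t=0.286; u2·a0=0.4016·12.694=5.098; a1+a2=3.342 < 5.098 ≤ a1+…+a3=12.694 → R3 fires; A=7 X=3 Q=7 M=6 B=7
Draw 5: a1=2.778, a2=0.423, a3=7.014, a0=10.215; τ=−ln(0.4219)/10.215=0.084 → t=0.371; u2·a0=0.1452·10.215=1.483 ≤ a1=2.778 → R1 fires; A=7 X=5 Q=7 M=5 B=7
Draw 6: a1=2.315, a2=0.705, a3=11.690, a0=14.710; τ=−ln(0.7288)/14.710=0.022 → t=0.392; u2·a0=0.6332·14.710=9.314; a1+a2=3.020 < 9.314 ≤ a1+…+a3=14.710 → R3 fires; A=7 X=4 Q=7 M=5 B=7
Draw 7: a1=2.315, a2=0.564, a3=9.352, a0=12.231; τ=−ln(0.2229)/12.231=0.123 → t=0.515; u2·a0=0.4768·12.231=5.832; a1+a2=2.879 < 5.832 ≤ a1+…+a3=12.231 → R3 fires; A=7 X=3 Q=7 M=5 B=7
Draw 8: a1=2.315, a2=0.423, a3=7.014, a0=9.752; τ=−ln(0.1110)/9.752=0.225 → t=0.740; u2·a0=0.7266·9.752=7.086; a1+a2=2.738 < 7.086 ≤ a1+…+a3=9.752 → R3 fires; A=7 X=2 Q=7 M=5 B=7
Draw 9: a1=2.315, a2=0.282, a3=4.676, a0=7.273; τ=−ln(0.2001)/7.273=0.221 → t=0.962; u2·a0=0.1145·7.273=0.833 ≤ a1=2.315 → R1 fires; A=7 X=4 Q=7 M=4 B=7
Draw 10: a1=1.852, a2=0.564, a3=9.352, a0=11.768; τ=−ln(0.3138)/11.768=0.098 → t=1.060; u2·a0=0.8179·11.768=9.625; a1+a2=2.416 < 9.625 ≤ a1+…+a3=11.768 → R3 fires; A=7 X=3 Q=7 M=4 B=7
Draw 11: a1=1.852, a2=0.423, a3=7.014, a0=9.289; τ=−ln(0.1102)/9.289=0.237 → t=1.298; u2·a0=0.5481·9.289=5.091; a1+a2=2.275 < 5.091 ≤ a1+…+a3=9.289 → R3 fires; A=7 X=2 Q=7 M=4 B=7
Draw 12: a1=1.852, a2=0.282, a3=4.676, a0=6.810; τ=−ln(0.1146)/6.810=0.318 → t=1.616 > T=1.52: stop.
Read off M at T=1.52: 4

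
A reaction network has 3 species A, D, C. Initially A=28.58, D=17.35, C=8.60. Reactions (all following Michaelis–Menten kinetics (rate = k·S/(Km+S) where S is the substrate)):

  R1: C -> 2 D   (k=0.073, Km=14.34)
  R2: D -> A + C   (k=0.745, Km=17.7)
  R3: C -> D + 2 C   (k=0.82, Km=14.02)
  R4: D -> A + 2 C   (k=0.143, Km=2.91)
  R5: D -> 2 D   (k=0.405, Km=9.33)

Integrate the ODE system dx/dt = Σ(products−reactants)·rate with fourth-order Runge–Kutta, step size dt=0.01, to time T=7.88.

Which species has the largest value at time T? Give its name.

Dominant species at T: A

RK4 with dt=0.01: 788 steps to T=7.88. Trajectory (selected grid times):
t=0.00: A=28.58 D=17.35 C=8.60
t=0.88: A=29.01 D=17.48 C=9.40
t=1.75: A=29.44 D=17.63 C=10.20
t=2.63: A=29.88 D=17.79 C=11.03
t=3.50: A=30.31 D=17.97 C=11.86
t=4.38: A=30.75 D=18.16 C=12.72
t=5.25: A=31.19 D=18.36 C=13.58
t=6.13: A=31.63 D=18.58 C=14.46
t=7.00: A=32.07 D=18.80 C=15.34
t=7.88: A=32.52 D=19.04 C=16.25
At T=7.88: A=32.52 D=19.04 C=16.25; the largest is A.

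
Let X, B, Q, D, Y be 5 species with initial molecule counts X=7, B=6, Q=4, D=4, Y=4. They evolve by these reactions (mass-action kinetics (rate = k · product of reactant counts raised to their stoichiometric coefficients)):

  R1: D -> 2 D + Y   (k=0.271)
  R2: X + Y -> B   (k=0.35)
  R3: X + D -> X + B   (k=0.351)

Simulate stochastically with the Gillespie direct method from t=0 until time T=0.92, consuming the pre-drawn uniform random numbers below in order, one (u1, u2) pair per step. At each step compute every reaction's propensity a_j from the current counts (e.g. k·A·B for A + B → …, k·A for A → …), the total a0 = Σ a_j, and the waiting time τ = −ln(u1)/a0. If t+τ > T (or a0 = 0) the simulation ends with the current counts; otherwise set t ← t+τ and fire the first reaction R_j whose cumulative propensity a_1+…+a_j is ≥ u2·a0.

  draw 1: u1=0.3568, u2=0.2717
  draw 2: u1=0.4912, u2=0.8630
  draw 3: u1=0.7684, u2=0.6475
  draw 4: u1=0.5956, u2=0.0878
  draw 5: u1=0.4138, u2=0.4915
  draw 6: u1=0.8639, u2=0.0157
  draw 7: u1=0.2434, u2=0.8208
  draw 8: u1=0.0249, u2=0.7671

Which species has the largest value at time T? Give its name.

Dominant species at T: B

t=0.000: X=7 B=6 Q=4 D=4 Y=4
Draw 1: a1=1.084, a2=9.800, a3=9.828, a0=20.712; τ=−ln(0.3568)/20.712=0.050 → t=0.050; u2·a0=0.2717·20.712=5.627; a1=1.084 < 5.627 ≤ a1+a2=10.884 → R2 fires; X=6 B=7 Q=4 D=4 Y=3
Draw 2: a1=1.084, a2=6.300, a3=8.424, a0=15.808; τ=−ln(0.4912)/15.808=0.045 → t=0.095; u2·a0=0.8630·15.808=13.642; a1+a2=7.384 < 13.642 ≤ a1+…+a3=15.808 → R3 fires; X=6 B=8 Q=4 D=3 Y=3
Draw 3: a1=0.813, a2=6.300, a3=6.318, a0=13.431; τ=−ln(0.7684)/13.431=0.020 → t=0.114; u2·a0=0.6475·13.431=8.697; a1+a2=7.113 < 8.697 ≤ a1+…+a3=13.431 → R3 fires; X=6 B=9 Q=4 D=2 Y=3
Draw 4: a1=0.542, a2=6.300, a3=4.212, a0=11.054; τ=−ln(0.5956)/11.054=0.047 → t=0.161; u2·a0=0.0878·11.054=0.971; a1=0.542 < 0.971 ≤ a1+a2=6.842 → R2 fires; X=5 B=10 Q=4 D=2 Y=2
Draw 5: a1=0.542, a2=3.500, a3=3.510, a0=7.552; τ=−ln(0.4138)/7.552=0.117 → t=0.278; u2·a0=0.4915·7.552=3.712; a1=0.542 < 3.712 ≤ a1+a2=4.042 → R2 fires; X=4 B=11 Q=4 D=2 Y=1
Draw 6: a1=0.542, a2=1.400, a3=2.808, a0=4.750; τ=−ln(0.8639)/4.750=0.031 → t=0.309; u2·a0=0.0157·4.750=0.075 ≤ a1=0.542 → R1 fires; X=4 B=11 Q=4 D=3 Y=2
Draw 7: a1=0.813, a2=2.800, a3=4.212, a0=7.825; τ=−ln(0.2434)/7.825=0.181 → t=0.489; u2·a0=0.8208·7.825=6.423; a1+a2=3.613 < 6.423 ≤ a1+…+a3=7.825 → R3 fires; X=4 B=12 Q=4 D=2 Y=2
Draw 8: a1=0.542, a2=2.800, a3=2.808, a0=6.150; τ=−ln(0.0249)/6.150=0.600 → t=1.090 > T=0.92: stop.
At T=0.92: X=4 B=12 Q=4 D=2 Y=2; the largest is B.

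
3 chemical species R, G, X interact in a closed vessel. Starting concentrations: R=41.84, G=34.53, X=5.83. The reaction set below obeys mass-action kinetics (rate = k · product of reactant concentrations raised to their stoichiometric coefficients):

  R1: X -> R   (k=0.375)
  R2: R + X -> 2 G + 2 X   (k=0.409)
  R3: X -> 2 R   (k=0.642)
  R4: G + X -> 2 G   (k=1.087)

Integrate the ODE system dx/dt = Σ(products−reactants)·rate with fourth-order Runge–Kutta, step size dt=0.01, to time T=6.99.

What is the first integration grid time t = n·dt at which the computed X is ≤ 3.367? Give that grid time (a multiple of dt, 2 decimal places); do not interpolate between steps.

Threshold first reached at t = 0.03

RK4 with dt=0.01: 699 steps to T=6.99. Trajectory (selected grid times):
t=0.00: R=41.84 G=34.53 X=5.83
t=0.02: R=40.44 G=41.45 X=3.48
t=0.03: R=40.00 G=43.82 X=2.55
t=0.78: R=38.96 G=49.77 X=0.00
t=1.55: R=38.96 G=49.77 X=0.00
t=2.33: R=38.96 G=49.77 X=0.00
t=3.11: R=38.96 G=49.77 X=0.00
t=3.88: R=38.96 G=49.77 X=0.00
t=4.66: R=38.96 G=49.77 X=0.00
t=5.44: R=38.96 G=49.77 X=0.00
t=6.21: R=38.96 G=49.77 X=0.00
t=6.99: R=38.96 G=49.77 X=0.00
X(0.02)=3.482 > 3.367 but X(0.03)=2.554 ≤ 3.367, so the first grid time is t=0.03.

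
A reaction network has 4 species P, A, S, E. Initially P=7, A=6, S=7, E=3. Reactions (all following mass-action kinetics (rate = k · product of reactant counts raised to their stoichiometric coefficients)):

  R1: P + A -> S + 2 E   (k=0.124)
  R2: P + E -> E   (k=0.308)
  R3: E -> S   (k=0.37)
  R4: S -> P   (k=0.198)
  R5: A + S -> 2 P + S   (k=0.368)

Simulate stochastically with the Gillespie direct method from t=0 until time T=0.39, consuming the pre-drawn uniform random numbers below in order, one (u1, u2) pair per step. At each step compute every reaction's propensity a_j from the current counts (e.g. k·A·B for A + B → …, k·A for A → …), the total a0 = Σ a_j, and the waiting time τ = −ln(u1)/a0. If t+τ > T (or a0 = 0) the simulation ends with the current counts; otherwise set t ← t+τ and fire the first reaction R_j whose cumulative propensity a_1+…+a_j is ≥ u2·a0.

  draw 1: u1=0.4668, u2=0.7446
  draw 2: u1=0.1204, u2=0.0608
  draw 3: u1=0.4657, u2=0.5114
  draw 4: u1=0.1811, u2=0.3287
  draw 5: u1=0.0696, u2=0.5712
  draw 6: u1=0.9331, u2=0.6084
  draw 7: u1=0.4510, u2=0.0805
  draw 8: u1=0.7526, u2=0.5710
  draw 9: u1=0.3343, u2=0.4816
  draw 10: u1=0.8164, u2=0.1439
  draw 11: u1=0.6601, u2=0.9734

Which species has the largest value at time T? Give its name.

t=0.000: P=7 A=6 S=7 E=3
Draw 1: a1=5.208, a2=6.468, a3=1.110, a4=1.386, a5=15.456, a0=29.628; τ=−ln(0.4668)/29.628=0.026 → t=0.026; u2·a0=0.7446·29.628=22.061; a1+…+a4=14.172 < 22.061 ≤ a1+…+a5=29.628 → R5 fires; P=9 A=5 S=7 E=3
Draw 2: a1=5.580, a2=8.316, a3=1.110, a4=1.386, a5=12.880, a0=29.272; τ=−ln(0.1204)/29.272=0.072 → t=0.098; u2·a0=0.0608·29.272=1.780 ≤ a1=5.580 → R1 fires; P=8 A=4 S=8 E=5
Draw 3: a1=3.968, a2=12.320, a3=1.850, a4=1.584, a5=11.776, a0=31.498; τ=−ln(0.4657)/31.498=0.024 → t=0.122; u2·a0=0.5114·31.498=16.108; a1=3.968 < 16.108 ≤ a1+a2=16.288 → R2 fires; P=7 A=4 S=8 E=5
Draw 4: a1=3.472, a2=10.780, a3=1.850, a4=1.584, a5=11.776, a0=29.462; τ=−ln(0.1811)/29.462=0.058 → t=0.180; u2·a0=0.3287·29.462=9.684; a1=3.472 < 9.684 ≤ a1+a2=14.252 → R2 fires; P=6 A=4 S=8 E=5
Draw 5: a1=2.976, a2=9.240, a3=1.850, a4=1.584, a5=11.776, a0=27.426; τ=−ln(0.0696)/27.426=0.097 → t=0.277; u2·a0=0.5712·27.426=15.666; a1+…+a4=15.650 < 15.666 ≤ a1+…+a5=27.426 → R5 fires; P=8 A=3 S=8 E=5
Draw 6: a1=2.976, a2=12.320, a3=1.850, a4=1.584, a5=8.832, a0=27.562; τ=−ln(0.9331)/27.562=0.003 → t=0.280; u2·a0=0.6084·27.562=16.769; a1+a2=15.296 < 16.769 ≤ a1+…+a3=17.146 → R3 fires; P=8 A=3 S=9 E=4
Draw 7: a1=2.976, a2=9.856, a3=1.480, a4=1.782, a5=9.936, a0=26.030; τ=−ln(0.4510)/26.030=0.031 → t=0.311; u2·a0=0.0805·26.030=2.095 ≤ a1=2.976 → R1 fires; P=7 A=2 S=10 E=6
Draw 8: a1=1.736, a2=12.936, a3=2.220, a4=1.980, a5=7.360, a0=26.232; τ=−ln(0.7526)/26.232=0.011 → t=0.321; u2·a0=0.5710·26.232=14.978; a1+a2=14.672 < 14.978 ≤ a1+…+a3=16.892 → R3 fires; P=7 A=2 S=11 E=5
Draw 9: a1=1.736, a2=10.780, a3=1.850, a4=2.178, a5=8.096, a0=24.640; τ=−ln(0.3343)/24.640=0.044 → t=0.366; u2·a0=0.4816·24.640=11.867; a1=1.736 < 11.867 ≤ a1+a2=12.516 → R2 fires; P=6 A=2 S=11 E=5
Draw 10: a1=1.488, a2=9.240, a3=1.850, a4=2.178, a5=8.096, a0=22.852; τ=−ln(0.8164)/22.852=0.009 → t=0.375; u2·a0=0.1439·22.852=3.288; a1=1.488 < 3.288 ≤ a1+a2=10.728 → R2 fires; P=5 A=2 S=11 E=5
Draw 11: a1=1.240, a2=7.700, a3=1.850, a4=2.178, a5=8.096, a0=21.064; τ=−ln(0.6601)/21.064=0.020 → t=0.394 > T=0.39: stop.
At T=0.39: P=5 A=2 S=11 E=5; the largest is S.

Dominant species at T: S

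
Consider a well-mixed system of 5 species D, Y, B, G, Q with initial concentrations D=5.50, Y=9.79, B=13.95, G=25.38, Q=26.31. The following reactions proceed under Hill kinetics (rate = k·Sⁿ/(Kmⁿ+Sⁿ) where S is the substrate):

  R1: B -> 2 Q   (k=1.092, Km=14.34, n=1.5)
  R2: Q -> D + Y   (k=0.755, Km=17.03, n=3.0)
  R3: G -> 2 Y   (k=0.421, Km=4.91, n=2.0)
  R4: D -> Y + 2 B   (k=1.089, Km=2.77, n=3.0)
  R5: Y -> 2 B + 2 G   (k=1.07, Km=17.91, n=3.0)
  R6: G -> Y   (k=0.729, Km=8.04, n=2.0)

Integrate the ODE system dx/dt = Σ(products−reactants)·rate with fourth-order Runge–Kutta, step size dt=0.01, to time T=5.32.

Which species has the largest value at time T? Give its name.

RK4 with dt=0.01: 532 steps to T=5.32. Trajectory (selected grid times):
t=0.00: D=5.50 Y=9.79 B=13.95 G=25.38 Q=26.31
t=0.59: D=5.29 Y=11.47 B=14.98 G=24.97 Q=26.61
t=1.18: D=5.08 Y=13.09 B=16.06 G=24.65 Q=26.93
t=1.77: D=4.89 Y=14.66 B=17.20 G=24.42 Q=27.29
t=2.36: D=4.71 Y=16.18 B=18.39 G=24.29 Q=27.68
t=2.96: D=4.54 Y=17.67 B=19.66 G=24.24 Q=28.10
t=3.55: D=4.39 Y=19.09 B=20.95 G=24.27 Q=28.55
t=4.14: D=4.25 Y=20.47 B=22.27 G=24.37 Q=29.01
t=4.73: D=4.12 Y=21.82 B=23.63 G=24.53 Q=29.50
t=5.32: D=4.01 Y=23.13 B=25.00 G=24.74 Q=30.02
At T=5.32: D=4.01 Y=23.13 B=25.00 G=24.74 Q=30.02; the largest is Q.

Dominant species at T: Q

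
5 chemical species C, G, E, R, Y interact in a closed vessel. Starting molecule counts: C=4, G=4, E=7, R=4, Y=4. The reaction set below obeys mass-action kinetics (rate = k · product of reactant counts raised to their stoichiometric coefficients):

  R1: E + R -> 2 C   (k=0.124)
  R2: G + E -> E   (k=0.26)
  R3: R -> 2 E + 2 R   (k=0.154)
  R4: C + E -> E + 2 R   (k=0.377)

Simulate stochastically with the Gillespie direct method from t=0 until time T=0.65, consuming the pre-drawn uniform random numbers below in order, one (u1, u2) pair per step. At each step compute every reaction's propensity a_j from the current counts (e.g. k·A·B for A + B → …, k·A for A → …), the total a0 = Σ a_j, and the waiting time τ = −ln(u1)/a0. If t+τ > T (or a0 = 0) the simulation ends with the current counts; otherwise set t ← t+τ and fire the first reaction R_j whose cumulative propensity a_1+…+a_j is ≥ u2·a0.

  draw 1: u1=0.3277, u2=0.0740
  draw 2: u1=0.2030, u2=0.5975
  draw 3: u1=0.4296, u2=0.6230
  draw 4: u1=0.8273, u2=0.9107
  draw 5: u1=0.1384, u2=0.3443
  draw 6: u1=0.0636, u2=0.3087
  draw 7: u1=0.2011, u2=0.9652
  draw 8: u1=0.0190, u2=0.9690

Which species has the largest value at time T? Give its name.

t=0.000: C=4 G=4 E=7 R=4 Y=4
Draw 1: a1=3.472, a2=7.280, a3=0.616, a4=10.556, a0=21.924; τ=−ln(0.3277)/21.924=0.051 → t=0.051; u2·a0=0.0740·21.924=1.622 ≤ a1=3.472 → R1 fires; C=6 G=4 E=6 R=3 Y=4
Draw 2: a1=2.232, a2=6.240, a3=0.462, a4=13.572, a0=22.506; τ=−ln(0.2030)/22.506=0.071 → t=0.122; u2·a0=0.5975·22.506=13.447; a1+…+a3=8.934 < 13.447 ≤ a1+…+a4=22.506 → R4 fires; C=5 G=4 E=6 R=5 Y=4
Draw 3: a1=3.720, a2=6.240, a3=0.770, a4=11.310, a0=22.040; τ=−ln(0.4296)/22.040=0.038 → t=0.160; u2·a0=0.6230·22.040=13.731; a1+…+a3=10.730 < 13.731 ≤ a1+…+a4=22.040 → R4 fires; C=4 G=4 E=6 R=7 Y=4
Draw 4: a1=5.208, a2=6.240, a3=1.078, a4=9.048, a0=21.574; τ=−ln(0.8273)/21.574=0.009 → t=0.169; u2·a0=0.9107·21.574=19.647; a1+…+a3=12.526 < 19.647 ≤ a1+…+a4=21.574 → R4 fires; C=3 G=4 E=6 R=9 Y=4
Draw 5: a1=6.696, a2=6.240, a3=1.386, a4=6.786, a0=21.108; τ=−ln(0.1384)/21.108=0.094 → t=0.263; u2·a0=0.3443·21.108=7.267; a1=6.696 < 7.267 ≤ a1+a2=12.936 → R2 fires; C=3 G=3 E=6 R=9 Y=4
Draw 6: a1=6.696, a2=4.680, a3=1.386, a4=6.786, a0=19.548; τ=−ln(0.0636)/19.548=0.141 → t=0.403; u2·a0=0.3087·19.548=6.034 ≤ a1=6.696 → R1 fires; C=5 G=3 E=5 R=8 Y=4
Draw 7: a1=4.960, a2=3.900, a3=1.232, a4=9.425, a0=19.517; τ=−ln(0.2011)/19.517=0.082 → t=0.486; u2·a0=0.9652·19.517=18.838; a1+…+a3=10.092 < 18.838 ≤ a1+…+a4=19.517 → R4 fires; C=4 G=3 E=5 R=10 Y=4
Draw 8: a1=6.200, a2=3.900, a3=1.540, a4=7.540, a0=19.180; τ=−ln(0.0190)/19.180=0.207 → t=0.692 > T=0.65: stop.
At T=0.65: C=4 G=3 E=5 R=10 Y=4; the largest is R.

Dominant species at T: R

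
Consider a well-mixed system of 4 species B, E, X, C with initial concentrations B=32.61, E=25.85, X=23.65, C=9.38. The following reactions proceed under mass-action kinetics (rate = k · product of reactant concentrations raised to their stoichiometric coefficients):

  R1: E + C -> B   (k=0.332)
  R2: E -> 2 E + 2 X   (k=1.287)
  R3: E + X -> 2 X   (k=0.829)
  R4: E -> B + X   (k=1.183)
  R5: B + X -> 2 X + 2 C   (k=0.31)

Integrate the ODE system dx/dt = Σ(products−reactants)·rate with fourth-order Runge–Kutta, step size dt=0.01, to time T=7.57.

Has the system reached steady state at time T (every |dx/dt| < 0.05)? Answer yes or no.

RK4 with dt=0.01: 757 steps to T=7.57. Trajectory (selected grid times):
t=0.00: B=32.61 E=25.85 X=23.65 C=9.38
t=0.84: B=0.00 E=0.00 X=85.38 C=80.53
t=1.68: B=0.00 E=0.00 X=85.38 C=80.53
t=2.52: B=0.00 E=0.00 X=85.38 C=80.53
t=3.36: B=0.00 E=0.00 X=85.38 C=80.53
t=4.21: B=0.00 E=0.00 X=85.38 C=80.53
t=5.05: B=0.00 E=0.00 X=85.38 C=80.53
t=5.89: B=0.00 E=0.00 X=85.38 C=80.53
t=6.73: B=0.00 E=0.00 X=85.38 C=80.53
t=7.57: B=0.00 E=0.00 X=85.38 C=80.53
Rates at T: R1=0.0000, R2=0.0000, R3=0.0000, R4=0.0000, R5=0.0000
dx/dt at T (Σ net stoichiometry × rate): B=-0.0000, E=-0.0000, X=+0.0000, C=+0.0000
Largest |dx/dt| is |+0.0000| (C) < 0.05 → steady.

Steady state at T: yes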